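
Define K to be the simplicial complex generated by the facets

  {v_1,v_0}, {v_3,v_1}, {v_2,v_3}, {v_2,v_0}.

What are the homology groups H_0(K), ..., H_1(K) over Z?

We work with the vertex ordering v_0 < v_1 < v_2 < v_3. The simplices of K, each written with vertices in increasing order, are:

  0-simplices (4): [v_0], [v_1], [v_2], [v_3]
  1-simplices (4): [v_0,v_1], [v_0,v_2], [v_1,v_3], [v_2,v_3]

giving chain groups C_0 ≅ Z^4, C_1 ≅ Z^4.

The boundary map ∂_1: C_1 → C_0 is given by ∂[p,q] = [q] − [p].
This gives a 4×4 integer matrix of rank 3; reducing to Smith normal form yields diagonal entries (1,1,1).

Reading off H_k = ker ∂_k / im ∂_{k+1}:

  H_0: rank C_0 − rank ∂_1 = 4 − 3 = 1, and the invariant factors of ∂_1 are all 1, so H_0 ≅ Z.
  H_1: rank ker ∂_1 − rank ∂_2 = (4 − 3) − 0 = 1, and there is no ∂_2, so H_1 ≅ Z.

As a check, the Euler characteristic is 4 − 4 = 0, which agrees with 1 − 1 = 0.

H_0 ≅ Z,  H_1 ≅ Z.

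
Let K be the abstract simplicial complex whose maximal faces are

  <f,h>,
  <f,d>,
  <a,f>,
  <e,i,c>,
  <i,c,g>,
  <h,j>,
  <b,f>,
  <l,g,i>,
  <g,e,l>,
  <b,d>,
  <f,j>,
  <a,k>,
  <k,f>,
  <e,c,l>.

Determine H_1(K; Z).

We work with the vertex ordering a < b < c < d < e < f < g < h < i < j < k < l. The simplices of K, each written with vertices in increasing order, are:

  0-simplices (12): a, b, c, d, e, f, g, h, i, j, k, l
  1-simplices (19): af, ak, bd, bf, ce, cg, ci, cl, df, eg, ei, el, fh, fj, fk, gi, gl, hj, il
  2-simplices (5): cei, cel, cgi, egl, gil

Hence C_0 ≅ Z^12, C_1 ≅ Z^19, C_2 ≅ Z^5.

Boundary ∂_1: C_1 → C_0 maps an edge to its endpoints' difference, ∂[p,q] = q − p. For instance
  ∂el = l − e.
The resulting 12×19 matrix has rank 10, and its Smith normal form has invariant factors (1,1,1,1,1,1,1,1,1,1).

Boundary ∂_2: C_2 → C_1 acts by ∂[p,q,r] = [q,r] − [p,r] + [p,q]. For instance
  ∂cel = el − cl + ce,
  ∂cei = ei − ci + ce.
As a 19×5 matrix over Z this has rank 5, with invariant factors (1,1,1,1,1).

Computing H_k = (kernel of ∂_k) / (image of ∂_{k+1}):

  H_1: rank ker ∂_1 − rank ∂_2 = (19 − 10) − 5 = 4, and the invariant factors of ∂_2 are all 1, so H_1 = Z^4.

H_1 ≅ Z^4.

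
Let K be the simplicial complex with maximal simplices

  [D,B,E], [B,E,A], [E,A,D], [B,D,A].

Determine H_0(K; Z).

We work with the vertex ordering A < B < D < E. The simplices of K, each written with vertices in increasing order, are:

  0-simplices (4): A, B, D, E
  1-simplices (6): AB, AD, AE, BD, BE, DE
  2-simplices (4): ABD, ABE, ADE, BDE

giving chain groups C_0 ≅ Z^4, C_1 ≅ Z^6, C_2 ≅ Z^4.

∂_1: C_1 → C_0 maps an edge to its endpoints' difference, ∂[p,q] = q − p.
The 4×6 boundary matrix has rank 3 and Smith normal form diag(1,1,1).

The boundary map ∂_2: C_2 → C_1 sends each 2-simplex [p,q,r] to [q,r] − [p,r] + [p,q]. For instance
  ∂ABE = BE − AE + AB,
  ∂ABD = BD − AD + AB.
The 6×4 boundary matrix has rank 3 and Smith normal form diag(1,1,1).

Computing H_k = (kernel of ∂_k) / (image of ∂_{k+1}):

  H_0: rank C_0 − rank ∂_1 = 4 − 3 = 1, and the invariant factors of ∂_1 are all 1, so H_0 ≅ Z.

H_0 = Z.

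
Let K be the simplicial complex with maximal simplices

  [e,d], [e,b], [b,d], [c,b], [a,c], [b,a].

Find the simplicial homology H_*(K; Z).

K has 5 vertices, 6 edges.
rank ∂_0 = 0, rank ∂_1 = 4 ⇒ b_0 = 5 − 0 − 4 = 1; all invariant factors of ∂_1 are 1 so no torsion. So H_0 ≅ Z.
rank ∂_1 = 4, rank ∂_2 = 0 ⇒ b_1 = 6 − 4 − 0 = 2. So H_1 ≅ Z^2.

H_0 ≅ Z,  H_1 ≅ Z^2.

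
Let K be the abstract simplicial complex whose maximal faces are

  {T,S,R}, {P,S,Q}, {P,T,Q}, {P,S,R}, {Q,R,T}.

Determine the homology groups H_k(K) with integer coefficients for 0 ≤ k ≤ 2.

We work with the vertex ordering P < Q < R < S < T. The simplices of K, each written with vertices in increasing order, are:

  0-simplices (5): P, Q, R, S, T
  1-simplices (10): PQ, PR, PS, PT, QR, QS, QT, RS, RT, ST
  2-simplices (5): PQS, PQT, PRS, QRT, RST

giving chain groups C_0 ≅ Z^5, C_1 ≅ Z^10, C_2 ≅ Z^5.

The boundary map ∂_1: C_1 → C_0 maps an edge to its endpoints' difference, ∂[p,q] = q − p.
The resulting 5×10 matrix has rank 4, and its Smith normal form has invariant factors (1,1,1,1).

Boundary ∂_2: C_2 → C_1 maps a triangle to the signed sum of its edges. For instance
  ∂QRT = RT − QT + QR,
  ∂RST = ST − RT + RS.
The 10×5 boundary matrix has rank 5 and Smith normal form diag(1,1,1,1,1).

Computing H_k = (kernel of ∂_k) / (image of ∂_{k+1}):

  H_0: rank C_0 − rank ∂_1 = 5 − 4 = 1, and the invariant factors of ∂_1 are all 1, so H_0 = Z.
  H_1: rank ker ∂_1 − rank ∂_2 = (10 − 4) − 5 = 1, and the invariant factors of ∂_2 are all 1, so H_1 = Z.
  H_2: rank ker ∂_2 − rank ∂_3 = (5 − 5) − 0 = 0, and there is no ∂_3, so H_2 = 0.

H_0 = Z,  H_1 = Z,  H_2 = 0.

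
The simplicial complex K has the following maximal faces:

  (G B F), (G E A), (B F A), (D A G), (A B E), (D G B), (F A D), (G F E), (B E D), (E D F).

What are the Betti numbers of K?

b_0 = 1, b_1 = 0, b_2 = 0.

We work with the vertex ordering A < B < D < E < F < G. The simplices of K, each written with vertices in increasing order, are:

  0-simplices (6): A, B, D, E, F, G
  1-simplices (15): AB, AD, AE, AF, AG, BD, BE, BF, BG, DE, DF, DG, EF, EG, FG
  2-simplices (10): ABE, ABF, ADF, ADG, AEG, BDE, BDG, BFG, DEF, EFG

Hence C_0 ≅ Z^6, C_1 ≅ Z^15, C_2 ≅ Z^10.

The boundary map ∂_1: C_1 → C_0 maps an edge to its endpoints' difference, ∂[p,q] = q − p. For instance
  ∂AB = B − A.
The 6×15 boundary matrix has rank 5 and Smith normal form diag(1,1,1,1,1).

The boundary map ∂_2: C_2 → C_1 sends each 2-simplex [p,q,r] to [q,r] − [p,r] + [p,q]. For instance
  ∂ADG = DG − AG + AD,
  ∂AEG = EG − AG + AE.
The resulting 15×10 matrix has rank 10, and its Smith normal form has invariant factors (1,1,1,1,1,1,1,1,1,2).

Reading off H_k = ker ∂_k / im ∂_{k+1}:

  H_0: rank C_0 − rank ∂_1 = 6 − 5 = 1, and the invariant factors of ∂_1 are all 1, so H_0 = Z.
  H_1: rank ker ∂_1 − rank ∂_2 = (15 − 5) − 10 = 0, and ∂_2 has invariant factor 2 > 1, so H_1 = Z/2.
  H_2: rank ker ∂_2 − rank ∂_3 = (10 − 10) − 0 = 0, and there is no ∂_3, so H_2 = 0.

(K is a triangulation of the real projective plane RP^2.)

Hence the Betti numbers are b_0 = 1, b_1 = 0, b_2 = 0.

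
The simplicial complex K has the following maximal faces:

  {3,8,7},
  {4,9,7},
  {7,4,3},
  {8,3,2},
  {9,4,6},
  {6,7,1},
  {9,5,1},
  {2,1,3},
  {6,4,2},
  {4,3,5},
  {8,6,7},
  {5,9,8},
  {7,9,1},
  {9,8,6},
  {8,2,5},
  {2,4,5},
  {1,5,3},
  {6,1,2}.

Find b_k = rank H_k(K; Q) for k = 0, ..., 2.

Order the vertices as 1 < 2 < 3 < 4 < 5 < 6 < 7 < 8 < 9. Listing each simplex with vertices in this order, K has dimension 2 with simplices:

  0-simplices (9): [1], [2], [3], [4], [5], [6], [7], [8], [9]
  1-simplices (27): (27 of them)
  2-simplices (18): [1,2,3], [1,2,6], [1,3,5], [1,5,9], [1,6,7], [1,7,9], [2,3,8], [2,4,5], [2,4,6], [2,5,8], [3,4,5], [3,4,7], [3,7,8], [4,6,9], [4,7,9], [5,8,9], [6,7,8], [6,8,9]

Hence C_0 ≅ Z^9, C_1 ≅ Z^27, C_2 ≅ Z^18.

∂_1: C_1 → C_0 is given by ∂[p,q] = [q] − [p].
The 9×27 boundary matrix has rank 8 and Smith normal form diag(1,1,1,1,1,1,1,1).

∂_2: C_2 → C_1 acts by ∂[p,q,r] = [q,r] − [p,r] + [p,q]. For instance
  ∂[5,8,9] = [8,9] − [5,9] + [5,8],
  ∂[3,4,5] = [4,5] − [3,5] + [3,4].
This gives a 27×18 integer matrix of rank 18; reducing to Smith normal form yields diagonal entries (1,1,1,1,1,1,1,1,1,1,1,1,1,1,1,1,1,2).

Reading off H_k = ker ∂_k / im ∂_{k+1}:

  H_0: rank C_0 − rank ∂_1 = 9 − 8 = 1, and the invariant factors of ∂_1 are all 1, so H_0 = Z.
  H_1: rank ker ∂_1 − rank ∂_2 = (27 − 8) − 18 = 1, and ∂_2 has invariant factor 2 > 1, so H_1 = Z ⊕ Z/2Z.
  H_2: rank ker ∂_2 − rank ∂_3 = (18 − 18) − 0 = 0, and there is no ∂_3, so H_2 = 0.

Hence the Betti numbers are b_0 = 1, b_1 = 1, b_2 = 0.

b_0 = 1, b_1 = 1, b_2 = 0.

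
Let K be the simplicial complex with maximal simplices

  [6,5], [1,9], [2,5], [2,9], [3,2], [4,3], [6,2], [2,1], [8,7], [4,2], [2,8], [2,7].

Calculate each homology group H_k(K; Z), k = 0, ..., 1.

H_0 = Z,  H_1 = Z^4.

Take the total order 1 < 2 < 3 < 4 < 5 < 6 < 7 < 8 < 9 on the vertex set. Then K (dimension 1) consists of the simplices:

  0-simplices (9): [1], [2], [3], [4], [5], [6], [7], [8], [9]
  1-simplices (12): [1,2], [1,9], [2,3], [2,4], [2,5], [2,6], [2,7], [2,8], [2,9], [3,4], [5,6], [7,8]

giving chain groups C_0 ≅ Z^9, C_1 ≅ Z^12.

∂_1: C_1 → C_0 maps an edge to its endpoints' difference, ∂[p,q] = q − p. For instance
  ∂[2,8] = [8] − [2].
As a 9×12 matrix over Z this has rank 8, with invariant factors (1,1,1,1,1,1,1,1).

From H_k ≅ ker(∂_k) / im(∂_{k+1}) we obtain:

  H_0: rank C_0 − rank ∂_1 = 9 − 8 = 1, and the invariant factors of ∂_1 are all 1, so H_0 = Z.
  H_1: rank ker ∂_1 − rank ∂_2 = (12 − 8) − 0 = 4, and there is no ∂_2, so H_1 = Z^4.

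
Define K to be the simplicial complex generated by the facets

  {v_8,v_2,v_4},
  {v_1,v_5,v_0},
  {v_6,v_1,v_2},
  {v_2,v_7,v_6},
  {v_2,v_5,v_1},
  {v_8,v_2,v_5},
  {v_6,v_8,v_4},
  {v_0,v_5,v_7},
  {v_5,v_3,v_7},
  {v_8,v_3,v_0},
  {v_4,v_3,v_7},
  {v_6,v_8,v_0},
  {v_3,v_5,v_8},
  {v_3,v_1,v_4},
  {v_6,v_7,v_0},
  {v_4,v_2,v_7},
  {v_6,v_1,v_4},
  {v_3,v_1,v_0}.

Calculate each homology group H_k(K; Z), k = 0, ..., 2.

H_0 ≅ Z,  H_1 ≅ Z ⊕ Z/2,  H_2 = 0.

We work with the vertex ordering v_0 < v_1 < v_2 < v_3 < v_4 < v_5 < v_6 < v_7 < v_8. The simplices of K, each written with vertices in increasing order, are:

  0-simplices (9): [v_0], [v_1], [v_2], [v_3], [v_4], [v_5], [v_6], [v_7], [v_8]
  1-simplices (27): (27 of them)
  2-simplices (18): (18 of them)

so the chain groups are C_0 ≅ Z^9, C_1 ≅ Z^27, C_2 ≅ Z^18.

∂_1: C_1 → C_0 maps an edge to its endpoints' difference, ∂[p,q] = q − p. For instance
  ∂[v_3,v_4] = [v_4] − [v_3].
The 9×27 boundary matrix has rank 8 and Smith normal form diag(1,1,1,1,1,1,1,1).

∂_2: C_2 → C_1 sends each 2-simplex [p,q,r] to [q,r] − [p,r] + [p,q]. For instance
  ∂[v_3,v_4,v_7] = [v_4,v_7] − [v_3,v_7] + [v_3,v_4],
  ∂[v_2,v_4,v_7] = [v_4,v_7] − [v_2,v_7] + [v_2,v_4].
The 27×18 boundary matrix has rank 18 and Smith normal form diag(1,1,1,1,1,1,1,1,1,1,1,1,1,1,1,1,1,2).

From H_k ≅ ker(∂_k) / im(∂_{k+1}) we obtain:

  H_0: rank C_0 − rank ∂_1 = 9 − 8 = 1, and the invariant factors of ∂_1 are all 1, so H_0 = Z.
  H_1: rank ker ∂_1 − rank ∂_2 = (27 − 8) − 18 = 1, and ∂_2 has invariant factor 2 > 1, so H_1 = Z ⊕ Z/2.
  H_2: rank ker ∂_2 − rank ∂_3 = (18 − 18) − 0 = 0, and there is no ∂_3, so H_2 = 0.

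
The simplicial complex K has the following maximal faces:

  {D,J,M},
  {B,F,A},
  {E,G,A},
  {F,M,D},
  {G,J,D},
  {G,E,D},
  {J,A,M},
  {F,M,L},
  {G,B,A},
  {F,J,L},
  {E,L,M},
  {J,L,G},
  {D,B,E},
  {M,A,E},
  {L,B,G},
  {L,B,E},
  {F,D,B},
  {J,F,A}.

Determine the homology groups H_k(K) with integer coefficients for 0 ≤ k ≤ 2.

H_0 = Z,  H_1 = Z × Z/2,  H_2 = 0.

Take the total order A < B < D < E < F < G < J < L < M on the vertex set. Then K (dimension 2) consists of the simplices:

  0-simplices (9): A, B, D, E, F, G, J, L, M
  1-simplices (27): AB, AE, AF, AG, AJ, AM, BD, BE, BF, BG, BL, DE, DF, DG, DJ, DM, EG, EL, EM, FJ, FL, FM, GJ, GL, JL, JM, LM
  2-simplices (18): ABF, ABG, AEG, AEM, AFJ, AJM, BDE, BDF, BEL, BGL, DEG, DFM, DGJ, DJM, ELM, FJL, FLM, GJL

giving chain groups C_0 ≅ Z^9, C_1 ≅ Z^27, C_2 ≅ Z^18.

∂_1: C_1 → C_0 is given by ∂[p,q] = [q] − [p]. For instance
  ∂FM = M − F.
The resulting 9×27 matrix has rank 8, and its Smith normal form has invariant factors (1,1,1,1,1,1,1,1).

The boundary map ∂_2: C_2 → C_1 sends each 2-simplex [p,q,r] to [q,r] − [p,r] + [p,q]. For instance
  ∂ABF = BF − AF + AB,
  ∂DGJ = GJ − DJ + DG.
The resulting 27×18 matrix has rank 18, and its Smith normal form has invariant factors (1,1,1,1,1,1,1,1,1,1,1,1,1,1,1,1,1,2).

From H_k ≅ ker(∂_k) / im(∂_{k+1}) we obtain:

  H_0: rank C_0 − rank ∂_1 = 9 − 8 = 1, and the invariant factors of ∂_1 are all 1, so H_0 ≅ Z.
  H_1: rank ker ∂_1 − rank ∂_2 = (27 − 8) − 18 = 1, and ∂_2 has invariant factor 2 > 1, so H_1 ≅ Z × Z/2.
  H_2: rank ker ∂_2 − rank ∂_3 = (18 − 18) − 0 = 0, and there is no ∂_3, so H_2 ≅ 0.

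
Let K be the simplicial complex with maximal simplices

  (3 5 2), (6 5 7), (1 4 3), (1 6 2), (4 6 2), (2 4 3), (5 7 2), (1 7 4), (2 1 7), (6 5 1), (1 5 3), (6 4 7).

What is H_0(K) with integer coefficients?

Fix the vertex order 1 < 2 < 3 < 4 < 5 < 6 < 7 and write every simplex with vertices in increasing order. Then dim K = 2 and the simplices of K are:

  0-simplices (7): [1], [2], [3], [4], [5], [6], [7]
  1-simplices (18): [1,2], [1,3], [1,4], [1,5], [1,6], [1,7], [2,3], [2,4], [2,5], [2,6], [2,7], [3,4], [3,5], [4,6], [4,7], [5,6], [5,7], [6,7]
  2-simplices (12): [1,2,6], [1,2,7], [1,3,4], [1,3,5], [1,4,7], [1,5,6], [2,3,4], [2,3,5], [2,4,6], [2,5,7], [4,6,7], [5,6,7]

Hence C_0 ≅ Z^7, C_1 ≅ Z^18, C_2 ≅ Z^12.

∂_1: C_1 → C_0 maps an edge to its endpoints' difference, ∂[p,q] = q − p. For instance
  ∂[4,7] = [7] − [4].
The 7×18 boundary matrix has rank 6 and Smith normal form diag(1,1,1,1,1,1).

∂_2: C_2 → C_1 acts by ∂[p,q,r] = [q,r] − [p,r] + [p,q]. For instance
  ∂[1,3,5] = [3,5] − [1,5] + [1,3],
  ∂[2,5,7] = [5,7] − [2,7] + [2,5].
This gives a 18×12 integer matrix of rank 12; reducing to Smith normal form yields diagonal entries (1,1,1,1,1,1,1,1,1,1,1,2).

From H_k ≅ ker(∂_k) / im(∂_{k+1}) we obtain:

  H_0: rank C_0 − rank ∂_1 = 7 − 6 = 1, and the invariant factors of ∂_1 are all 1, so H_0 ≅ Z.

H_0 = Z.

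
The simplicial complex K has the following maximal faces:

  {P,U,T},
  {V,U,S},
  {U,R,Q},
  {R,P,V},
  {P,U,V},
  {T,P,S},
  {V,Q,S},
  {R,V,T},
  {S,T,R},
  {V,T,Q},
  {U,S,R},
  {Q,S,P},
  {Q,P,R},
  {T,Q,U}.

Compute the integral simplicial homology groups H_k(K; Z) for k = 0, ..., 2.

H_0 ≅ Z,  H_1 ≅ Z^2,  H_2 ≅ Z.

Order the vertices as P < Q < R < S < T < U < V. Listing each simplex with vertices in this order, K has dimension 2 with simplices:

  0-simplices (7): P, Q, R, S, T, U, V
  1-simplices (21): PQ, PR, PS, PT, PU, PV, QR, QS, QT, QU, QV, RS, RT, RU, RV, ST, SU, SV, TU, TV, UV
  2-simplices (14): PQR, PQS, PRV, PST, PTU, PUV, QRU, QSV, QTU, QTV, RST, RSU, RTV, SUV

so the chain groups are C_0 ≅ Z^7, C_1 ≅ Z^21, C_2 ≅ Z^14.

Boundary ∂_1: C_1 → C_0 maps an edge to its endpoints' difference, ∂[p,q] = q − p.
This gives a 7×21 integer matrix of rank 6; reducing to Smith normal form yields diagonal entries (1,1,1,1,1,1).

Boundary ∂_2: C_2 → C_1 sends each 2-simplex [p,q,r] to [q,r] − [p,r] + [p,q]. For instance
  ∂PUV = UV − PV + PU,
  ∂PQR = QR − PR + PQ.
As a 21×14 matrix over Z this has rank 13, with invariant factors (1,1,1,1,1,1,1,1,1,1,1,1,1).

Computing H_k = (kernel of ∂_k) / (image of ∂_{k+1}):

  H_0: rank C_0 − rank ∂_1 = 7 − 6 = 1, and the invariant factors of ∂_1 are all 1, so H_0 ≅ Z.
  H_1: rank ker ∂_1 − rank ∂_2 = (21 − 6) − 13 = 2, and the invariant factors of ∂_2 are all 1, so H_1 ≅ Z^2.
  H_2: rank ker ∂_2 − rank ∂_3 = (14 − 13) − 0 = 1, and there is no ∂_3, so H_2 ≅ Z.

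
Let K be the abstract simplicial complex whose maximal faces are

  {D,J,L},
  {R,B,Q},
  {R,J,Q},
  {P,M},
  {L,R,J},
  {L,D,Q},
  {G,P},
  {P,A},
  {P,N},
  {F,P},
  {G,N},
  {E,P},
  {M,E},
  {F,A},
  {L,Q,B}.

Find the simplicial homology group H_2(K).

K has 13 vertices, 21 edges, 6 triangles.
rank ∂_2 = 6, rank ∂_3 = 0 ⇒ b_2 = 6 − 6 − 0 = 0. So H_2 = 0.

H_2 = 0.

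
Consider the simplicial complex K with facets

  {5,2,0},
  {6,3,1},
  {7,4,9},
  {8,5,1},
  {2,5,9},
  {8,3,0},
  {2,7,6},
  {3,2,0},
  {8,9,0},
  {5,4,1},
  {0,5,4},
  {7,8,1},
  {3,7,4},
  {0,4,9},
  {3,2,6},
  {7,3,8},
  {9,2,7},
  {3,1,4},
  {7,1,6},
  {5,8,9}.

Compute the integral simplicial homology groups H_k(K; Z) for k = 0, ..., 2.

Order the vertices as 0 < 1 < 2 < 3 < 4 < 5 < 6 < 7 < 8 < 9. Listing each simplex with vertices in this order, K has dimension 2 with simplices:

  0-simplices (10): [0], [1], [2], [3], [4], [5], [6], [7], [8], [9]
  1-simplices (30): (30 of them)
  2-simplices (20): (20 of them)

Hence C_0 ≅ Z^10, C_1 ≅ Z^30, C_2 ≅ Z^20.

∂_1: C_1 → C_0 maps an edge to its endpoints' difference, ∂[p,q] = q − p. For instance
  ∂[1,4] = [4] − [1].
The 10×30 boundary matrix has rank 9 and Smith normal form diag(1,1,1,1,1,1,1,1,1).

Boundary ∂_2: C_2 → C_1 sends each 2-simplex [p,q,r] to [q,r] − [p,r] + [p,q]. For instance
  ∂[1,3,4] = [3,4] − [1,4] + [1,3],
  ∂[0,2,3] = [2,3] − [0,3] + [0,2].
As a 30×20 matrix over Z this has rank 20, with invariant factors (1,1,1,1,1,1,1,1,1,1,1,1,1,1,1,1,1,1,1,2).

Now H_k = ker ∂_k / im ∂_{k+1}, so:

  H_0: rank C_0 − rank ∂_1 = 10 − 9 = 1, and the invariant factors of ∂_1 are all 1, so H_0 = Z.
  H_1: rank ker ∂_1 − rank ∂_2 = (30 − 9) − 20 = 1, and ∂_2 has invariant factor 2 > 1, so H_1 = Z ⊕ Z/2Z.
  H_2: rank ker ∂_2 − rank ∂_3 = (20 − 20) − 0 = 0, and there is no ∂_3, so H_2 = 0.

H_0 = Z,  H_1 = Z ⊕ Z/2Z,  H_2 = 0.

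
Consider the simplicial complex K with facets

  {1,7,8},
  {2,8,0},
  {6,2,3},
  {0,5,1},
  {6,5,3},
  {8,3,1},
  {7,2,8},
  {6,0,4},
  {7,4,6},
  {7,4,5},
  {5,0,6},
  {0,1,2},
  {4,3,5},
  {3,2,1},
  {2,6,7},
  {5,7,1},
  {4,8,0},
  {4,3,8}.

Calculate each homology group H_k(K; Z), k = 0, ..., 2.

H_0 ≅ Z,  H_1 ≅ Z ⊕ Z/2Z,  H_2 = 0.

Order the vertices as 0 < 1 < 2 < 3 < 4 < 5 < 6 < 7 < 8. Listing each simplex with vertices in this order, K has dimension 2 with simplices:

  0-simplices (9): [0], [1], [2], [3], [4], [5], [6], [7], [8]
  1-simplices (27): (27 of them)
  2-simplices (18): [0,1,2], [0,1,5], [0,2,8], [0,4,6], [0,4,8], [0,5,6], [1,2,3], [1,3,8], [1,5,7], [1,7,8], [2,3,6], [2,6,7], [2,7,8], [3,4,5], [3,4,8], [3,5,6], [4,5,7], [4,6,7]

Hence C_0 ≅ Z^9, C_1 ≅ Z^27, C_2 ≅ Z^18.

The boundary map ∂_1: C_1 → C_0 sends each edge [p,q] (with p < q) to q − p.
The resulting 9×27 matrix has rank 8, and its Smith normal form has invariant factors (1,1,1,1,1,1,1,1).

∂_2: C_2 → C_1 sends each 2-simplex [p,q,r] to [q,r] − [p,r] + [p,q]. For instance
  ∂[0,1,5] = [1,5] − [0,5] + [0,1],
  ∂[0,5,6] = [5,6] − [0,6] + [0,5].
This gives a 27×18 integer matrix of rank 18; reducing to Smith normal form yields diagonal entries (1,1,1,1,1,1,1,1,1,1,1,1,1,1,1,1,1,2).

Reading off H_k = ker ∂_k / im ∂_{k+1}:

  H_0: rank C_0 − rank ∂_1 = 9 − 8 = 1, and the invariant factors of ∂_1 are all 1, so H_0 = Z.
  H_1: rank ker ∂_1 − rank ∂_2 = (27 − 8) − 18 = 1, and ∂_2 has invariant factor 2 > 1, so H_1 = Z ⊕ Z/2Z.
  H_2: rank ker ∂_2 − rank ∂_3 = (18 − 18) − 0 = 0, and there is no ∂_3, so H_2 = 0.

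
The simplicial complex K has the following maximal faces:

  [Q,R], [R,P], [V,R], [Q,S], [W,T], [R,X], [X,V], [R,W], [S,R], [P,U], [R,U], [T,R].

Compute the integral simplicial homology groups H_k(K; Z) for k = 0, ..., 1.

K has 9 vertices, 12 edges.
rank ∂_0 = 0, rank ∂_1 = 8 ⇒ b_0 = 9 − 0 − 8 = 1; all invariant factors of ∂_1 are 1 so no torsion. So H_0 ≅ Z.
rank ∂_1 = 8, rank ∂_2 = 0 ⇒ b_1 = 12 − 8 − 0 = 4. So H_1 ≅ Z^4.

H_0 ≅ Z,  H_1 ≅ Z^4.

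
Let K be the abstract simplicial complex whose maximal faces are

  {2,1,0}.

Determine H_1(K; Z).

K has 3 vertices, 3 edges, 1 triangle.
rank ∂_1 = 2, rank ∂_2 = 1 ⇒ b_1 = 3 − 2 − 1 = 0; all invariant factors of ∂_2 are 1 so no torsion. So H_1 ≅ 0.

H_1 = 0.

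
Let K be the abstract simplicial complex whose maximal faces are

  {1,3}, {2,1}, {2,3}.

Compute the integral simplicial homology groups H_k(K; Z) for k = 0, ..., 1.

Order the vertices as 1 < 2 < 3. Listing each simplex with vertices in this order, K has dimension 1 with simplices:

  0-simplices (3): [1], [2], [3]
  1-simplices (3): [1,2], [1,3], [2,3]

so the chain groups are C_0 ≅ Z^3, C_1 ≅ Z^3.

The boundary map ∂_1: C_1 → C_0 sends each edge [p,q] (with p < q) to q − p. For instance
  ∂[2,3] = [3] − [2].
As a 3×3 matrix over Z this has rank 2, with invariant factors (1,1).

Reading off H_k = ker ∂_k / im ∂_{k+1}:

  H_0: rank C_0 − rank ∂_1 = 3 − 2 = 1, and the invariant factors of ∂_1 are all 1, so H_0 = Z.
  H_1: rank ker ∂_1 − rank ∂_2 = (3 − 2) − 0 = 1, and there is no ∂_2, so H_1 = Z.

As a check, the Euler characteristic is 3 − 3 = 0, which agrees with 1 − 1 = 0.

H_0 = Z,  H_1 = Z.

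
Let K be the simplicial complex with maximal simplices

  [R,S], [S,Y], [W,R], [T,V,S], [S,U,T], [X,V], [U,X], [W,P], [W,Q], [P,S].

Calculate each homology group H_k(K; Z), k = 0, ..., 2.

H_0 = Z,  H_1 = Z^2,  H_2 = 0.

We work with the vertex ordering P < Q < R < S < T < U < V < W < X < Y. The simplices of K, each written with vertices in increasing order, are:

  0-simplices (10): P, Q, R, S, T, U, V, W, X, Y
  1-simplices (13): PS, PW, QW, RS, RW, ST, SU, SV, SY, TU, TV, UX, VX
  2-simplices (2): STU, STV

so the chain groups are C_0 ≅ Z^10, C_1 ≅ Z^13, C_2 ≅ Z^2.

The boundary map ∂_1: C_1 → C_0 maps an edge to its endpoints' difference, ∂[p,q] = q − p. For instance
  ∂PW = W − P.
The resulting 10×13 matrix has rank 9, and its Smith normal form has invariant factors (1,1,1,1,1,1,1,1,1).

Boundary ∂_2: C_2 → C_1 acts by ∂[p,q,r] = [q,r] − [p,r] + [p,q]. For instance
  ∂STV = TV − SV + ST,
  ∂STU = TU − SU + ST.
The 13×2 boundary matrix has rank 2 and Smith normal form diag(1,1).

Computing H_k = (kernel of ∂_k) / (image of ∂_{k+1}):

  H_0: rank C_0 − rank ∂_1 = 10 − 9 = 1, and the invariant factors of ∂_1 are all 1, so H_0 ≅ Z.
  H_1: rank ker ∂_1 − rank ∂_2 = (13 − 9) − 2 = 2, and the invariant factors of ∂_2 are all 1, so H_1 ≅ Z^2.
  H_2: rank ker ∂_2 − rank ∂_3 = (2 − 2) − 0 = 0, and there is no ∂_3, so H_2 ≅ 0.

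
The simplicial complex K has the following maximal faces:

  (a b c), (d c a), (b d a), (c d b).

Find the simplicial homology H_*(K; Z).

H_0 ≅ Z,  H_1 = 0,  H_2 ≅ Z.

Fix the vertex order a < b < c < d and write every simplex with vertices in increasing order. Then dim K = 2 and the simplices of K are:

  0-simplices (4): a, b, c, d
  1-simplices (6): ab, ac, ad, bc, bd, cd
  2-simplices (4): abc, abd, acd, bcd

Hence C_0 ≅ Z^4, C_1 ≅ Z^6, C_2 ≅ Z^4.

∂_1: C_1 → C_0 sends each edge [p,q] (with p < q) to q − p. For instance
  ∂bc = c − b.
This gives a 4×6 integer matrix of rank 3; reducing to Smith normal form yields diagonal entries (1,1,1).

Boundary ∂_2: C_2 → C_1 sends each 2-simplex [p,q,r] to [q,r] − [p,r] + [p,q]. For instance
  ∂acd = cd − ad + ac,
  ∂bcd = cd − bd + bc.
As a 6×4 matrix over Z this has rank 3, with invariant factors (1,1,1).

Computing H_k = (kernel of ∂_k) / (image of ∂_{k+1}):

  H_0: rank C_0 − rank ∂_1 = 4 − 3 = 1, and the invariant factors of ∂_1 are all 1, so H_0 = Z.
  H_1: rank ker ∂_1 − rank ∂_2 = (6 − 3) − 3 = 0, and the invariant factors of ∂_2 are all 1, so H_1 = 0.
  H_2: rank ker ∂_2 − rank ∂_3 = (4 − 3) − 0 = 1, and there is no ∂_3, so H_2 = Z.

(K is a triangulation of the 2-sphere S^2.)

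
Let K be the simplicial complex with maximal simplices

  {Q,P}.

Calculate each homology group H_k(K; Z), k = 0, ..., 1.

K has 2 vertices, 1 edge.
rank ∂_0 = 0, rank ∂_1 = 1 ⇒ b_0 = 2 − 0 − 1 = 1; all invariant factors of ∂_1 are 1 so no torsion. So H_0 = Z.
rank ∂_1 = 1, rank ∂_2 = 0 ⇒ b_1 = 1 − 1 − 0 = 0. So H_1 = 0.

H_0 = Z,  H_1 = 0.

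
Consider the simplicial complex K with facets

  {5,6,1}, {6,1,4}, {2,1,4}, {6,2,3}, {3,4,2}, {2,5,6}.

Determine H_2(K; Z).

Take the total order 1 < 2 < 3 < 4 < 5 < 6 on the vertex set. Then K (dimension 2) consists of the simplices:

  0-simplices (6): [1], [2], [3], [4], [5], [6]
  1-simplices (12): [1,2], [1,4], [1,5], [1,6], [2,3], [2,4], [2,5], [2,6], [3,4], [3,6], [4,6], [5,6]
  2-simplices (6): [1,2,4], [1,4,6], [1,5,6], [2,3,4], [2,3,6], [2,5,6]

so the chain groups are C_0 ≅ Z^6, C_1 ≅ Z^12, C_2 ≅ Z^6.

Boundary ∂_1: C_1 → C_0 is given by ∂[p,q] = [q] − [p]. For instance
  ∂[1,6] = [6] − [1].
The resulting 6×12 matrix has rank 5, and its Smith normal form has invariant factors (1,1,1,1,1).

∂_2: C_2 → C_1 acts by ∂[p,q,r] = [q,r] − [p,r] + [p,q]. For instance
  ∂[2,3,6] = [3,6] − [2,6] + [2,3],
  ∂[1,2,4] = [2,4] − [1,4] + [1,2].
This gives a 12×6 integer matrix of rank 6; reducing to Smith normal form yields diagonal entries (1,1,1,1,1,1).

From H_k ≅ ker(∂_k) / im(∂_{k+1}) we obtain:

  H_2: rank ker ∂_2 − rank ∂_3 = (6 − 6) − 0 = 0, and there is no ∂_3, so H_2 = 0.

H_2 = 0.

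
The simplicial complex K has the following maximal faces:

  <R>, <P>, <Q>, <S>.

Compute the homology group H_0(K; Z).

H_0 ≅ Z^4.

Order the vertices as P < Q < R < S. Listing each simplex with vertices in this order, K has dimension 0 with simplices:

  0-simplices (4): P, Q, R, S

Hence C_0 ≅ Z^4.

Computing H_k = (kernel of ∂_k) / (image of ∂_{k+1}):

  H_0: rank C_0 − rank ∂_1 = 4 − 0 = 4, and there is no ∂_1, so H_0 ≅ Z^4.

(K is a triangulation of a set of 4 points.)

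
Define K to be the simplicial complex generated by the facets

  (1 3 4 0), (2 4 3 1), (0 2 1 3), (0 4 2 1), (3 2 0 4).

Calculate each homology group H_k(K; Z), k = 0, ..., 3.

H_0 ≅ Z,  H_1 = 0,  H_2 = 0,  H_3 ≅ Z.

We work with the vertex ordering 0 < 1 < 2 < 3 < 4. The simplices of K, each written with vertices in increasing order, are:

  0-simplices (5): [0], [1], [2], [3], [4]
  1-simplices (10): [0,1], [0,2], [0,3], [0,4], [1,2], [1,3], [1,4], [2,3], [2,4], [3,4]
  2-simplices (10): [0,1,2], [0,1,3], [0,1,4], [0,2,3], [0,2,4], [0,3,4], [1,2,3], [1,2,4], [1,3,4], [2,3,4]
  3-simplices (5): [0,1,2,3], [0,1,2,4], [0,1,3,4], [0,2,3,4], [1,2,3,4]

giving chain groups C_0 ≅ Z^5, C_1 ≅ Z^10, C_2 ≅ Z^10, C_3 ≅ Z^5.

∂_1: C_1 → C_0 sends each edge [p,q] (with p < q) to q − p. For instance
  ∂[1,3] = [3] − [1].
This gives a 5×10 integer matrix of rank 4; reducing to Smith normal form yields diagonal entries (1,1,1,1).

Boundary ∂_2: C_2 → C_1 sends each 2-simplex [p,q,r] to [q,r] − [p,r] + [p,q]. For instance
  ∂[0,1,4] = [1,4] − [0,4] + [0,1],
  ∂[0,1,3] = [1,3] − [0,3] + [0,1].
The 10×10 boundary matrix has rank 6 and Smith normal form diag(1,1,1,1,1,1).

Boundary ∂_3: C_3 → C_2 sends each 3-simplex σ to the alternating sum Σ_i (−1)^i (σ with its i-th vertex removed). For instance
  ∂[0,1,2,3] = [1,2,3] − [0,2,3] + [0,1,3] − [0,1,2],
  ∂[0,1,3,4] = [1,3,4] − [0,3,4] + [0,1,4] − [0,1,3].
The 10×5 boundary matrix has rank 4 and Smith normal form diag(1,1,1,1).

Reading off H_k = ker ∂_k / im ∂_{k+1}:

  H_0: rank C_0 − rank ∂_1 = 5 − 4 = 1, and the invariant factors of ∂_1 are all 1, so H_0 = Z.
  H_1: rank ker ∂_1 − rank ∂_2 = (10 − 4) − 6 = 0, and the invariant factors of ∂_2 are all 1, so H_1 = 0.
  H_2: rank ker ∂_2 − rank ∂_3 = (10 − 6) − 4 = 0, and the invariant factors of ∂_3 are all 1, so H_2 = 0.
  H_3: rank ker ∂_3 − rank ∂_4 = (5 − 4) − 0 = 1, and there is no ∂_4, so H_3 = Z.

As a check, the Euler characteristic is 5 − 10 + 10 − 5 = 0, which agrees with 1 − 0 + 0 − 1 = 0.
(K is a triangulation of the 3-sphere S^3.)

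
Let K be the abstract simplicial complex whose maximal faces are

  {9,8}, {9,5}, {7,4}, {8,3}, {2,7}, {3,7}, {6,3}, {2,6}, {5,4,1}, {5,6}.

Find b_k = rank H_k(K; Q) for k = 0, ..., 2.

b_0 = 1, b_1 = 3, b_2 = 0.

Order the vertices as 1 < 2 < 3 < 4 < 5 < 6 < 7 < 8 < 9. Listing each simplex with vertices in this order, K has dimension 2 with simplices:

  0-simplices (9): [1], [2], [3], [4], [5], [6], [7], [8], [9]
  1-simplices (12): [1,4], [1,5], [2,6], [2,7], [3,6], [3,7], [3,8], [4,5], [4,7], [5,6], [5,9], [8,9]
  2-simplices (1): [1,4,5]

giving chain groups C_0 ≅ Z^9, C_1 ≅ Z^12, C_2 ≅ Z^1.

∂_1: C_1 → C_0 sends each edge [p,q] (with p < q) to q − p. For instance
  ∂[3,8] = [8] − [3].
The 9×12 boundary matrix has rank 8 and Smith normal form diag(1,1,1,1,1,1,1,1).

The boundary map ∂_2: C_2 → C_1 sends each 2-simplex [p,q,r] to [q,r] − [p,r] + [p,q]. For instance
  ∂[1,4,5] = [4,5] − [1,5] + [1,4].
The resulting 12×1 matrix has rank 1, and its Smith normal form has invariant factors (1).

Now H_k = ker ∂_k / im ∂_{k+1}, so:

  H_0: rank C_0 − rank ∂_1 = 9 − 8 = 1, and the invariant factors of ∂_1 are all 1, so H_0 = Z.
  H_1: rank ker ∂_1 − rank ∂_2 = (12 − 8) − 1 = 3, and the invariant factors of ∂_2 are all 1, so H_1 = Z^3.
  H_2: rank ker ∂_2 − rank ∂_3 = (1 − 1) − 0 = 0, and there is no ∂_3, so H_2 = 0.

As a check, the Euler characteristic is 9 − 12 + 1 = -2, which agrees with 1 − 3 + 0 = -2.

Hence the Betti numbers are b_0 = 1, b_1 = 3, b_2 = 0.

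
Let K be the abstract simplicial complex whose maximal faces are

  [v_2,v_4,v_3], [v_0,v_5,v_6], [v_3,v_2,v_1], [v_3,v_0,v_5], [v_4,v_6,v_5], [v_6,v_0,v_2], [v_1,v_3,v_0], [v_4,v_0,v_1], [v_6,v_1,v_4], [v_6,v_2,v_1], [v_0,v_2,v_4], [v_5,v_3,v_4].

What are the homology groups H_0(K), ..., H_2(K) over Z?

H_0 ≅ Z,  H_1 ≅ Z/2,  H_2 = 0.

Order the vertices as v_0 < v_1 < v_2 < v_3 < v_4 < v_5 < v_6. Listing each simplex with vertices in this order, K has dimension 2 with simplices:

  0-simplices (7): [v_0], [v_1], [v_2], [v_3], [v_4], [v_5], [v_6]
  1-simplices (18): (18 of them)
  2-simplices (12): (12 of them)

Hence C_0 ≅ Z^7, C_1 ≅ Z^18, C_2 ≅ Z^12.

The boundary map ∂_1: C_1 → C_0 sends each edge [p,q] (with p < q) to q − p. For instance
  ∂[v_4,v_5] = [v_5] − [v_4].
The 7×18 boundary matrix has rank 6 and Smith normal form diag(1,1,1,1,1,1).

Boundary ∂_2: C_2 → C_1 acts by ∂[p,q,r] = [q,r] − [p,r] + [p,q]. For instance
  ∂[v_3,v_4,v_5] = [v_4,v_5] − [v_3,v_5] + [v_3,v_4],
  ∂[v_1,v_2,v_6] = [v_2,v_6] − [v_1,v_6] + [v_1,v_2].
The resulting 18×12 matrix has rank 12, and its Smith normal form has invariant factors (1,1,1,1,1,1,1,1,1,1,1,2).

Now H_k = ker ∂_k / im ∂_{k+1}, so:

  H_0: rank C_0 − rank ∂_1 = 7 − 6 = 1, and the invariant factors of ∂_1 are all 1, so H_0 ≅ Z.
  H_1: rank ker ∂_1 − rank ∂_2 = (18 − 6) − 12 = 0, and ∂_2 has invariant factor 2 > 1, so H_1 ≅ Z/2.
  H_2: rank ker ∂_2 − rank ∂_3 = (12 − 12) − 0 = 0, and there is no ∂_3, so H_2 ≅ 0.

As a check, the Euler characteristic is 7 − 18 + 12 = 1, which agrees with 1 − 0 + 0 = 1.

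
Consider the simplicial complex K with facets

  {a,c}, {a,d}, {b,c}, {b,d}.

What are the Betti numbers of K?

Order the vertices as a < b < c < d. Listing each simplex with vertices in this order, K has dimension 1 with simplices:

  0-simplices (4): a, b, c, d
  1-simplices (4): ac, ad, bc, bd

so the chain groups are C_0 ≅ Z^4, C_1 ≅ Z^4.

Boundary ∂_1: C_1 → C_0 sends each edge [p,q] (with p < q) to q − p. For instance
  ∂ad = d − a.
The resulting 4×4 matrix has rank 3, and its Smith normal form has invariant factors (1,1,1).

Now H_k = ker ∂_k / im ∂_{k+1}, so:

  H_0: rank C_0 − rank ∂_1 = 4 − 3 = 1, and the invariant factors of ∂_1 are all 1, so H_0 ≅ Z.
  H_1: rank ker ∂_1 − rank ∂_2 = (4 − 3) − 0 = 1, and there is no ∂_2, so H_1 ≅ Z.

As a check, the Euler characteristic is 4 − 4 = 0, which agrees with 1 − 1 = 0.
(K is a triangulation of the circle S^1.)

Hence the Betti numbers are b_0 = 1, b_1 = 1.

b_0 = 1, b_1 = 1.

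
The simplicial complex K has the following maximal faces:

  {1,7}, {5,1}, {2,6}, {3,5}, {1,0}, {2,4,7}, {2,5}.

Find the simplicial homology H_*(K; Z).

H_0 = Z,  H_1 = Z,  H_2 = 0.

We work with the vertex ordering 0 < 1 < 2 < 3 < 4 < 5 < 6 < 7. The simplices of K, each written with vertices in increasing order, are:

  0-simplices (8): [0], [1], [2], [3], [4], [5], [6], [7]
  1-simplices (9): [0,1], [1,5], [1,7], [2,4], [2,5], [2,6], [2,7], [3,5], [4,7]
  2-simplices (1): [2,4,7]

so the chain groups are C_0 ≅ Z^8, C_1 ≅ Z^9, C_2 ≅ Z^1.

Boundary ∂_1: C_1 → C_0 is given by ∂[p,q] = [q] − [p].
The resulting 8×9 matrix has rank 7, and its Smith normal form has invariant factors (1,1,1,1,1,1,1).

Boundary ∂_2: C_2 → C_1 acts by ∂[p,q,r] = [q,r] − [p,r] + [p,q]. For instance
  ∂[2,4,7] = [4,7] − [2,7] + [2,4].
The resulting 9×1 matrix has rank 1, and its Smith normal form has invariant factors (1).

From H_k ≅ ker(∂_k) / im(∂_{k+1}) we obtain:

  H_0: rank C_0 − rank ∂_1 = 8 − 7 = 1, and the invariant factors of ∂_1 are all 1, so H_0 ≅ Z.
  H_1: rank ker ∂_1 − rank ∂_2 = (9 − 7) − 1 = 1, and the invariant factors of ∂_2 are all 1, so H_1 ≅ Z.
  H_2: rank ker ∂_2 − rank ∂_3 = (1 − 1) − 0 = 0, and there is no ∂_3, so H_2 ≅ 0.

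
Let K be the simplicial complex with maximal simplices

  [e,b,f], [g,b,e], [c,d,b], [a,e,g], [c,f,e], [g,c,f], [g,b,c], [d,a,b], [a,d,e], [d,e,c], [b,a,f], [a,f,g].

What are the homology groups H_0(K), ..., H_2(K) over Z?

H_0 = Z,  H_1 = Z/2,  H_2 = 0.

Fix the vertex order a < b < c < d < e < f < g and write every simplex with vertices in increasing order. Then dim K = 2 and the simplices of K are:

  0-simplices (7): a, b, c, d, e, f, g
  1-simplices (18): ab, ad, ae, af, ag, bc, bd, be, bf, bg, cd, ce, cf, cg, de, ef, eg, fg
  2-simplices (12): abd, abf, ade, aeg, afg, bcd, bcg, bef, beg, cde, cef, cfg

Hence C_0 ≅ Z^7, C_1 ≅ Z^18, C_2 ≅ Z^12.

The boundary map ∂_1: C_1 → C_0 maps an edge to its endpoints' difference, ∂[p,q] = q − p. For instance
  ∂fg = g − f.
As a 7×18 matrix over Z this has rank 6, with invariant factors (1,1,1,1,1,1).

∂_2: C_2 → C_1 maps a triangle to the signed sum of its edges. For instance
  ∂abd = bd − ad + ab,
  ∂afg = fg − ag + af.
As a 18×12 matrix over Z this has rank 12, with invariant factors (1,1,1,1,1,1,1,1,1,1,1,2).

Now H_k = ker ∂_k / im ∂_{k+1}, so:

  H_0: rank C_0 − rank ∂_1 = 7 − 6 = 1, and the invariant factors of ∂_1 are all 1, so H_0 ≅ Z.
  H_1: rank ker ∂_1 − rank ∂_2 = (18 − 6) − 12 = 0, and ∂_2 has invariant factor 2 > 1, so H_1 ≅ Z/2.
  H_2: rank ker ∂_2 − rank ∂_3 = (12 − 12) − 0 = 0, and there is no ∂_3, so H_2 ≅ 0.

As a check, the Euler characteristic is 7 − 18 + 12 = 1, which agrees with 1 − 0 + 0 = 1.
(K is a triangulation of the real projective plane RP^2.)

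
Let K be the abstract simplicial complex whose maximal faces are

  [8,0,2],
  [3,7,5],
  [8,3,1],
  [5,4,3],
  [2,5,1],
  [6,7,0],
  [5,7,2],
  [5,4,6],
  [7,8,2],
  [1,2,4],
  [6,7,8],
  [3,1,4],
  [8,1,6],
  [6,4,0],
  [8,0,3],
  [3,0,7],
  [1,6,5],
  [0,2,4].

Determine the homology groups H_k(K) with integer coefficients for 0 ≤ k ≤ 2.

H_0 = Z,  H_1 = Z ⊕ Z/2Z,  H_2 = 0.

Order the vertices as 0 < 1 < 2 < 3 < 4 < 5 < 6 < 7 < 8. Listing each simplex with vertices in this order, K has dimension 2 with simplices:

  0-simplices (9): [0], [1], [2], [3], [4], [5], [6], [7], [8]
  1-simplices (27): (27 of them)
  2-simplices (18): [0,2,4], [0,2,8], [0,3,7], [0,3,8], [0,4,6], [0,6,7], [1,2,4], [1,2,5], [1,3,4], [1,3,8], [1,5,6], [1,6,8], [2,5,7], [2,7,8], [3,4,5], [3,5,7], [4,5,6], [6,7,8]

so the chain groups are C_0 ≅ Z^9, C_1 ≅ Z^27, C_2 ≅ Z^18.

Boundary ∂_1: C_1 → C_0 maps an edge to its endpoints' difference, ∂[p,q] = q − p. For instance
  ∂[1,4] = [4] − [1].
The resulting 9×27 matrix has rank 8, and its Smith normal form has invariant factors (1,1,1,1,1,1,1,1).

∂_2: C_2 → C_1 sends each 2-simplex [p,q,r] to [q,r] − [p,r] + [p,q]. For instance
  ∂[0,4,6] = [4,6] − [0,6] + [0,4],
  ∂[1,3,4] = [3,4] − [1,4] + [1,3].
The resulting 27×18 matrix has rank 18, and its Smith normal form has invariant factors (1,1,1,1,1,1,1,1,1,1,1,1,1,1,1,1,1,2).

Now H_k = ker ∂_k / im ∂_{k+1}, so:

  H_0: rank C_0 − rank ∂_1 = 9 − 8 = 1, and the invariant factors of ∂_1 are all 1, so H_0 = Z.
  H_1: rank ker ∂_1 − rank ∂_2 = (27 − 8) − 18 = 1, and ∂_2 has invariant factor 2 > 1, so H_1 = Z ⊕ Z/2Z.
  H_2: rank ker ∂_2 − rank ∂_3 = (18 − 18) − 0 = 0, and there is no ∂_3, so H_2 = 0.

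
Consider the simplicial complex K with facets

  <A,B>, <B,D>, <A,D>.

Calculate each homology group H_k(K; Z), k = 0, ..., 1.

Fix the vertex order A < B < D and write every simplex with vertices in increasing order. Then dim K = 1 and the simplices of K are:

  0-simplices (3): A, B, D
  1-simplices (3): AB, AD, BD

so the chain groups are C_0 ≅ Z^3, C_1 ≅ Z^3.

Boundary ∂_1: C_1 → C_0 sends each edge [p,q] (with p < q) to q − p.
The resulting 3×3 matrix has rank 2, and its Smith normal form has invariant factors (1,1).

From H_k ≅ ker(∂_k) / im(∂_{k+1}) we obtain:

  H_0: rank C_0 − rank ∂_1 = 3 − 2 = 1, and the invariant factors of ∂_1 are all 1, so H_0 = Z.
  H_1: rank ker ∂_1 − rank ∂_2 = (3 − 2) − 0 = 1, and there is no ∂_2, so H_1 = Z.

As a check, the Euler characteristic is 3 − 3 = 0, which agrees with 1 − 1 = 0.

H_0 ≅ Z,  H_1 ≅ Z.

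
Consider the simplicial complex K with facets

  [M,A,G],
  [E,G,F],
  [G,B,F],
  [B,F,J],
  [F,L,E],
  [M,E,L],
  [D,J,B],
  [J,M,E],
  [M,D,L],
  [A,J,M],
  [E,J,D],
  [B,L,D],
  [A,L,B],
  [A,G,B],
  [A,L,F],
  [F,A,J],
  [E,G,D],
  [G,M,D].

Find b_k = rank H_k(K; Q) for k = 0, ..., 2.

Order the vertices as A < B < D < E < F < G < J < L < M. Listing each simplex with vertices in this order, K has dimension 2 with simplices:

  0-simplices (9): A, B, D, E, F, G, J, L, M
  1-simplices (27): AB, AF, AG, AJ, AL, AM, BD, BF, BG, BJ, BL, DE, DG, DJ, DL, DM, EF, EG, EJ, EL, EM, FG, FJ, FL, GM, JM, LM
  2-simplices (18): ABG, ABL, AFJ, AFL, AGM, AJM, BDJ, BDL, BFG, BFJ, DEG, DEJ, DGM, DLM, EFG, EFL, EJM, ELM

Hence C_0 ≅ Z^9, C_1 ≅ Z^27, C_2 ≅ Z^18.

∂_1: C_1 → C_0 maps an edge to its endpoints' difference, ∂[p,q] = q − p. For instance
  ∂AF = F − A.
The 9×27 boundary matrix has rank 8 and Smith normal form diag(1,1,1,1,1,1,1,1).

∂_2: C_2 → C_1 sends each 2-simplex [p,q,r] to [q,r] − [p,r] + [p,q]. For instance
  ∂ABG = BG − AG + AB,
  ∂BDL = DL − BL + BD.
The resulting 27×18 matrix has rank 18, and its Smith normal form has invariant factors (1,1,1,1,1,1,1,1,1,1,1,1,1,1,1,1,1,2).

Computing H_k = (kernel of ∂_k) / (image of ∂_{k+1}):

  H_0: rank C_0 − rank ∂_1 = 9 − 8 = 1, and the invariant factors of ∂_1 are all 1, so H_0 ≅ Z.
  H_1: rank ker ∂_1 − rank ∂_2 = (27 − 8) − 18 = 1, and ∂_2 has invariant factor 2 > 1, so H_1 ≅ Z ⊕ Z/2.
  H_2: rank ker ∂_2 − rank ∂_3 = (18 − 18) − 0 = 0, and there is no ∂_3, so H_2 ≅ 0.

(K is a triangulation of the Klein bottle.)

Hence the Betti numbers are b_0 = 1, b_1 = 1, b_2 = 0.

b_0 = 1, b_1 = 1, b_2 = 0.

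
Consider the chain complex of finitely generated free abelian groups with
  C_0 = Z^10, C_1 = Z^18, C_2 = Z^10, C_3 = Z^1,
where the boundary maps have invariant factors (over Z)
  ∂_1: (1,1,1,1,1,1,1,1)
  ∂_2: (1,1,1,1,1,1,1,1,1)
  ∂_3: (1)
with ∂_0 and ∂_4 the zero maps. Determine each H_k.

H_0: b_0 = 10 − 0 − 8 = 2; torsion from ∂_1 factors > 1: none. So H_0 = Z^2.
H_1: b_1 = 18 − 8 − 9 = 1; torsion from ∂_2 factors > 1: none. So H_1 = Z.
H_2: b_2 = 10 − 9 − 1 = 0; torsion from ∂_3 factors > 1: none. So H_2 = 0.
H_3: b_3 = 1 − 1 − 0 = 0; torsion from ∂_4 factors > 1: none. So H_3 = 0.

H_0 = Z^2,  H_1 = Z,  H_2 = 0,  H_3 = 0.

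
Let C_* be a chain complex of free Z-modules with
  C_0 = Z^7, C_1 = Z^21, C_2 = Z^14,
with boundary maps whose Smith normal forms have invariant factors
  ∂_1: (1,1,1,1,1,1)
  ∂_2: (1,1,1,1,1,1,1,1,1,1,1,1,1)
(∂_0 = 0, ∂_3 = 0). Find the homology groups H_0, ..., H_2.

H_0 ≅ Z,  H_1 ≅ Z^2,  H_2 ≅ Z.

H_0: b_0 = 7 − 0 − 6 = 1; torsion from ∂_1 factors > 1: none. So H_0 ≅ Z.
H_1: b_1 = 21 − 6 − 13 = 2; torsion from ∂_2 factors > 1: none. So H_1 ≅ Z^2.
H_2: b_2 = 14 − 13 − 0 = 1; torsion from ∂_3 factors > 1: none. So H_2 ≅ Z.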